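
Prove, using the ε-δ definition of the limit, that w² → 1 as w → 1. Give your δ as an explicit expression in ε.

Let ε > 0 be given. We seek δ > 0 with 0 < |w − 1| < δ ⇒ |w² − 1| < ε.
Factor: w² − 1 = (w − 1)(w + 1), so |w² − 1| = |w − 1|·|w + 1|.
Restrict δ ≤ 1. Then |w − 1| < 1 gives |w| < 2, so by the triangle inequality |w + 1| ≤ 2 + 1 = 3.
Hence |w² − 1| ≤ 3|w − 1|, which is < ε once |w − 1| < ε/3.
Take δ = min(1, ε/3). If 0 < |w − 1| < δ then both bounds hold and |w² − 1| ≤ 3|w − 1| < 3·(ε/3) = ε.

δ = min(1, ε/3)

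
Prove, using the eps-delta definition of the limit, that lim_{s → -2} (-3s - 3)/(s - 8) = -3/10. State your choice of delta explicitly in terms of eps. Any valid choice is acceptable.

delta = min(5, (50/27)eps)

Suppose eps > 0. We want delta > 0 with 0 < |s + 2| < delta ⇒ |(-3s - 3)/(s - 8) + 3/10| < eps.
Combining over a common denominator, (-3s - 3)/(s - 8) + 3/10 = [(-3s - 3)·(-10) − 3·(s - 8)] / [(-10)·(s - 8)] = 27(s + 2) / ((-10)(s - 8)).
So |(-3s - 3)/(s - 8) + 3/10| = 27|s + 2| / (10·|s − 8|).
Require delta ≤ 5, so |s − 8| ≥ |-10| − |s + 2| > 10 − 5 = 5.
Hence |(-3s - 3)/(s - 8) + 3/10| < 27|s + 2|/(10·5) = (27/50)|s + 2|, which is < eps once |s + 2| < (50/27)eps.
Take delta = min(5, (50/27)eps). Then 0 < |s + 2| < delta forces both bounds, so |(-3s - 3)/(s - 8) + 3/10| < eps.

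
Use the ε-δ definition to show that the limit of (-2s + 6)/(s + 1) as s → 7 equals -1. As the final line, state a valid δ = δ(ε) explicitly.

δ = min(4, 4ε)

Let ε > 0 be given. We want δ > 0 with 0 < |s − 7| < δ ⇒ |(-2s + 6)/(s + 1) + 1| < ε.
Combining over a common denominator, (-2s + 6)/(s + 1) + 1 = [(-2s + 6)·8 − (-8)·(s + 1)] / [8·(s + 1)] = -8(s − 7) / (8(s + 1)).
So |(-2s + 6)/(s + 1) + 1| = 8|s − 7| / (8·|s + 1|).
Restrict δ ≤ 4. Then |s − 7| < 4 gives |s + 1| = |(s − 7) + 8| ≥ 8 − 4 = 4.
Hence |(-2s + 6)/(s + 1) + 1| < 8|s − 7|/(8·4) = (1/4)|s − 7|, which is < ε once |s − 7| < 4ε.
Take δ = min(4, 4ε). Then 0 < |s − 7| < δ forces both bounds, so |(-2s + 6)/(s + 1) + 1| < ε.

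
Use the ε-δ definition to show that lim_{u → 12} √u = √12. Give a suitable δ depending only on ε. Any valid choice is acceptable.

Let ε > 0. We want δ > 0 such that 0 < |u − 12| < δ implies |√u − √12| < ε.
Rationalise: √u − √12 = (u − 12)/(√u + √12), so |√u − √12| = |u − 12|/(√u + √12).
Restrict δ ≤ 12 so that |u − 12| < 12 forces u > 0, and then √u + √12 > √12.
Hence |√u − √12| < |u − 12|/√12, which is < ε once |u − 12| < √12·ε.
Take δ = min(12, √12·ε). If 0 < |u − 12| < δ then u > 0 and |√u − √12| < |u − 12|/√12 < ε.

δ = min(12, √12·ε)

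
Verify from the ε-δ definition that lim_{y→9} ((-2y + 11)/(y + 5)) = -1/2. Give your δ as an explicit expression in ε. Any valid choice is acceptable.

Let ε > 0 be given. We want δ > 0 with 0 < |y − 9| < δ ⇒ |(-2y + 11)/(y + 5) + 1/2| < ε.
Combining over a common denominator, (-2y + 11)/(y + 5) + 1/2 = [(-2y + 11)·14 − (-7)·(y + 5)] / [14·(y + 5)] = -21(y − 9) / (14(y + 5)).
So |(-2y + 11)/(y + 5) + 1/2| = 21|y − 9| / (14·|y + 5|).
Require δ ≤ 7, so |y + 5| ≥ |14| − |y − 9| > 14 − 7 = 7.
Hence |(-2y + 11)/(y + 5) + 1/2| < 21|y − 9|/(14·7) = (3/14)|y − 9|, which is < ε once |y − 9| < (14/3)ε.
Take δ = min(7, (14/3)ε). Then 0 < |y − 9| < δ forces both bounds, so |(-2y + 11)/(y + 5) + 1/2| < ε.

δ = min(7, (14/3)ε)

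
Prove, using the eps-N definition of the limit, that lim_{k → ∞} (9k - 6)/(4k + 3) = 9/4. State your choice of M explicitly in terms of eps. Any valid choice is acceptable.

M = (51/16)/eps

Let eps > 0. For k ≥ 1, |(9k - 6)/(4k + 3) − (9/4)| = |-51|/(4(4k + 3)) = 51/(4(4k + 3)).
Since 4k + 3 ≥ 4k for k ≥ 1, this is ≤ 51/(4·4k) = (51/16)/k.
So |(9k - 6)/(4k + 3) − (9/4)| < eps whenever k > (51/16)/eps.
Take M = (51/16)/eps. If k > M then |(9k - 6)/(4k + 3) − (9/4)| ≤ (51/16)/k < eps.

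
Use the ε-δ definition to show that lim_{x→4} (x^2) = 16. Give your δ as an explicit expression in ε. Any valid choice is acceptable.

δ = min(1, ε/9)

Fix ε > 0. We seek δ > 0 with 0 < |x − 4| < δ ⇒ |x^2 − 16| < ε.
Factor: x^2 − 16 = (x − 4)(x + 4), so |x^2 − 16| = |x − 4|·|x + 4|.
Restrict δ ≤ 1. Then |x − 4| < 1 gives |x| < 5, so by the triangle inequality |x + 4| ≤ 5 + 4 = 9.
Hence |x^2 − 16| ≤ 9|x − 4|, which is < ε once |x − 4| < ε/9.
Take δ = min(1, ε/9). If 0 < |x − 4| < δ then both bounds hold and |x^2 − 16| ≤ 9|x − 4| < 9·(ε/9) = ε.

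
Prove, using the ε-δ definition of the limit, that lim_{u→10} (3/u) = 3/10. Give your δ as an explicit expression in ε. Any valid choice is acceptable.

Let ε > 0 be given. We seek δ > 0 such that 0 < |u − 10| < δ implies |3/u − (3/10)| < ε.
|3/u − (3/10)| = 3·|10 − u|/(10·|u|) = 3|u − 10|/(10|u|).
Require δ ≤ 5 so that |u| > 10 − 5 = 5, hence 10|u| > 50.
Then |3/u − (3/10)| < 3|u − 10|/50, which is < ε when |u − 10| < (50/3)ε.
Take δ = min(5, (50/3)ε). Then 0 < |u − 10| < δ gives both |u − 10| < 5 and |u − 10| < (50/3)ε, so |3/u − (3/10)| < ε.

δ = min(5, (50/3)ε)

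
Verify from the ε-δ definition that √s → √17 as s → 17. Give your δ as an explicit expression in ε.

Let ε > 0 be given. We want δ > 0 such that 0 < |s − 17| < δ implies |√s − √17| < ε.
Rationalise: √s − √17 = (s − 17)/(√s + √17), so |√s − √17| = |s − 17|/(√s + √17).
Restrict δ ≤ 17 so that |s − 17| < 17 forces s > 0, and then √s + √17 > √17.
Hence |√s − √17| < |s − 17|/√17, which is < ε once |s − 17| < √17·ε.
Take δ = min(17, √17·ε). If 0 < |s − 17| < δ then s > 0 and |√s − √17| < |s − 17|/√17 < ε.

δ = min(17, √17·ε)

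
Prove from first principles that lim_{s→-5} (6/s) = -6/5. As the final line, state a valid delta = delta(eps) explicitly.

Fix eps > 0. We seek delta > 0 such that 0 < |s + 5| < delta implies |6/s + 6/5| < eps.
|6/s + 6/5| = 6·|-5 − s|/(5·|s|) = 6|s + 5|/(5|s|).
Require delta ≤ 5/2 so that |s| > 5 − 5/2 = 5/2, hence 5|s| > 25/2.
Then |6/s + 6/5| < 6|s + 5|/(25/2), which is < eps when |s + 5| < (25/12)eps.
Take delta = min(5/2, (25/12)eps). Then 0 < |s + 5| < delta gives both |s + 5| < 5/2 and |s + 5| < (25/12)eps, so |6/s + 6/5| < eps.

delta = min(5/2, (25/12)eps)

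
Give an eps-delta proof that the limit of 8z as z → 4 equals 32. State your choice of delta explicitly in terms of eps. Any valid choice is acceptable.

delta = eps/8

Let eps > 0. We need delta > 0 so that 0 < |z − 4| < delta implies |(8z) − 32| < eps.
Since (8z) − 32 = 8(z − 4), we have |(8z) − 32| = 8|z − 4|.
So 8|z − 4| < eps exactly when |z − 4| < eps/8.
Take delta = eps/8. If 0 < |z − 4| < delta then |(8z) − 32| = 8|z − 4| < 8·(eps/8) = eps.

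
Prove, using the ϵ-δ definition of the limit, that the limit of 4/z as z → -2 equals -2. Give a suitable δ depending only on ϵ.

Suppose ϵ > 0. We seek δ > 0 such that 0 < |z + 2| < δ implies |4/z + 2| < ϵ.
|4/z + 2| = 4·|-2 − z|/(2·|z|) = 4|z + 2|/(2|z|).
Require δ ≤ 1 so that |z| > 2 − 1 = 1, hence 2|z| > 2.
Then |4/z + 2| < 4|z + 2|/2, which is < ϵ when |z + 2| < (1/2)ϵ.
Take δ = min(1, (1/2)ϵ). Then 0 < |z + 2| < δ gives both |z + 2| < 1 and |z + 2| < (1/2)ϵ, so |4/z + 2| < ϵ.

δ = min(1, (1/2)ϵ)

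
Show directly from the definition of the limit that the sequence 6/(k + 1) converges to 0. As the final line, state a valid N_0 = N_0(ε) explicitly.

N_0 = 6/ε

Suppose ε > 0. For k ≥ 1, |6/(k + 1) − 0| = 6/(k + 1) ≤ 6/k.
We need 6/k < ε, i.e. k > 6/ε.
Take N_0 = 6/ε. If k > N_0 then |6/(k + 1)| ≤ 6/k < ε.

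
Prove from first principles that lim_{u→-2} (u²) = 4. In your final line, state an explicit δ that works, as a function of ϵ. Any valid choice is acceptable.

δ = min(2, ϵ/6)

Let ϵ > 0. We seek δ > 0 with 0 < |u + 2| < δ ⇒ |u² − 4| < ϵ.
Factor: u² − 4 = (u + 2)(u - 2), so |u² − 4| = |u + 2|·|u - 2|.
Restrict δ ≤ 2. Then |u + 2| < 2 gives |u| < 4, so by the triangle inequality |u - 2| ≤ 4 + 2 = 6.
Hence |u² − 4| ≤ 6|u + 2|, which is < ϵ once |u + 2| < ϵ/6.
Take δ = min(2, ϵ/6). If 0 < |u + 2| < δ then both bounds hold and |u² − 4| ≤ 6|u + 2| < 6·(ϵ/6) = ϵ.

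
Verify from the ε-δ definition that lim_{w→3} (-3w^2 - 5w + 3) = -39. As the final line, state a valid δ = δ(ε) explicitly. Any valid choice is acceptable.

Let ε > 0 be given. We want δ > 0 such that 0 < |w − 3| < δ implies |(-3w^2 - 5w + 3) + 39| < ε.
(-3w^2 - 5w + 3) + 39 = -3w^2 - 5w + 42 = (w − 3)(-3w - 14).
So |(-3w^2 - 5w + 3) + 39| = |w − 3|·|-3w - 14|.
Require δ ≤ 2. Then |w − 3| < 2 gives |w| < 5, and by the triangle inequality |-3w - 14| ≤ 3·5 + 14 = 29.
Hence |(-3w^2 - 5w + 3) + 39| ≤ 29|w − 3| < ε provided |w − 3| < ε/29.
Choosing δ = min(2, ε/29) ensures both conditions, hence |(-3w^2 - 5w + 3) + 39| < ε.

δ = min(2, ε/29)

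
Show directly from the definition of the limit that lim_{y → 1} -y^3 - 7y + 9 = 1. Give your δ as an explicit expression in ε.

Fix ε > 0. We want δ > 0 such that 0 < |y − 1| < δ implies |(-y^3 - 7y + 9) − 1| < ε.
(-y^3 - 7y + 9) − 1 = -y^3 - 7y + 8 = (y − 1)(-y^2 - y - 8).
So |(-y^3 - 7y + 9) − 1| = |y − 1|·|-y^2 - y - 8|.
Require δ ≤ 2. Then |y − 1| < 2 gives |y| < 3, and by the triangle inequality |-y^2 - y - 8| ≤ 3^2 + 3 + 8 = 20.
Hence |(-y^3 - 7y + 9) − 1| ≤ 20|y − 1| < ε provided |y − 1| < ε/20.
Choosing δ = min(2, ε/20) ensures both conditions, hence |(-y^3 - 7y + 9) − 1| < ε.

δ = min(2, ε/20)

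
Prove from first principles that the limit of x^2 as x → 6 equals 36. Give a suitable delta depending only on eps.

Suppose eps > 0. We seek delta > 0 with 0 < |x − 6| < delta ⇒ |x^2 − 36| < eps.
Factor: x^2 − 36 = (x − 6)(x + 6), so |x^2 − 36| = |x − 6|·|x + 6|.
Impose delta ≤ 2 so that |x| < 8; then |x + 6| ≤ 14.
Hence |x^2 − 36| ≤ 14|x − 6|, which is < eps once |x − 6| < eps/14.
Take delta = min(2, eps/14). If 0 < |x − 6| < delta then both bounds hold and |x^2 − 36| ≤ 14|x − 6| < 14·(eps/14) = eps.

delta = min(2, eps/14)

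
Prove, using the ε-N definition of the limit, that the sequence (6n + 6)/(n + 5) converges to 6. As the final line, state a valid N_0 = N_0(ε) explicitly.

N_0 = 24/ε

Let ε > 0 be given. For n ≥ 1, |(6n + 6)/(n + 5) − 6| = |-24|/((n + 5)) = 24/((n + 5)).
Since n + 5 ≥ n for n ≥ 1, this is ≤ 24/(n) = 24/n.
So |(6n + 6)/(n + 5) − 6| < ε whenever n > 24/ε.
Take N_0 = 24/ε. If n > N_0 then |(6n + 6)/(n + 5) − 6| ≤ 24/n < ε.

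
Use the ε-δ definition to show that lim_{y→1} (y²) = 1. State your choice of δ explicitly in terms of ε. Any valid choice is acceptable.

Let ε > 0. We seek δ > 0 with 0 < |y − 1| < δ ⇒ |y² − 1| < ε.
Factor: y² − 1 = (y − 1)(y + 1), so |y² − 1| = |y − 1|·|y + 1|.
Impose δ ≤ 1 so that |y| < 2; then |y + 1| ≤ 3.
Hence |y² − 1| ≤ 3|y − 1|, which is < ε once |y − 1| < ε/3.
Take δ = min(1, ε/3). If 0 < |y − 1| < δ then both bounds hold and |y² − 1| ≤ 3|y − 1| < 3·(ε/3) = ε.

δ = min(1, ε/3)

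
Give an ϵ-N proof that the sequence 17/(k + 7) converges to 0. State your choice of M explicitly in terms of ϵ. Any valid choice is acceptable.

Suppose ϵ > 0. For k ≥ 1, |17/(k + 7) − 0| = 17/(k + 7) ≤ 17/k.
We need 17/k < ϵ, i.e. k > 17/ϵ.
Take M = 17/ϵ. If k > M then |17/(k + 7)| ≤ 17/k < ϵ.

M = 17/ϵ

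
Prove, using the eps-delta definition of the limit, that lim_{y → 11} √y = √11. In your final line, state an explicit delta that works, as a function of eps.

delta = min(11, √11·eps)

Let eps > 0 be given. We want delta > 0 such that 0 < |y − 11| < delta implies |√y − √11| < eps.
Rationalise: √y − √11 = (y − 11)/(√y + √11), so |√y − √11| = |y − 11|/(√y + √11).
Restrict delta ≤ 11 so that |y − 11| < 11 forces y > 0, and then √y + √11 > √11.
Hence |√y − √11| < |y − 11|/√11, which is < eps once |y − 11| < √11·eps.
Take delta = min(11, √11·eps). If 0 < |y − 11| < delta then y > 0 and |√y − √11| < |y − 11|/√11 < eps.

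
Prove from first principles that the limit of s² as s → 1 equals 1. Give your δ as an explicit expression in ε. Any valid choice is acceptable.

δ = min(1, ε/3)

Let ε > 0. We seek δ > 0 with 0 < |s − 1| < δ ⇒ |s² − 1| < ε.
Factor: s² − 1 = (s − 1)(s + 1), so |s² − 1| = |s − 1|·|s + 1|.
Impose δ ≤ 1 so that |s| < 2; then |s + 1| ≤ 3.
Hence |s² − 1| ≤ 3|s − 1|, which is < ε once |s − 1| < ε/3.
Take δ = min(1, ε/3). If 0 < |s − 1| < δ then both bounds hold and |s² − 1| ≤ 3|s − 1| < 3·(ε/3) = ε.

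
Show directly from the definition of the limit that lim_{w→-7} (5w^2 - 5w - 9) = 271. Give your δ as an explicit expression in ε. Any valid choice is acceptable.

δ = min(1, ε/80)

Let ε > 0. We want δ > 0 such that 0 < |w + 7| < δ implies |(5w^2 - 5w - 9) − 271| < ε.
(5w^2 - 5w - 9) − 271 = 5w^2 - 5w - 280 = (w + 7)(5w - 40).
So |(5w^2 - 5w - 9) − 271| = |w + 7|·|5w - 40|.
Require δ ≤ 1. Then |w + 7| < 1 gives |w| < 8, and by the triangle inequality |5w - 40| ≤ 5·8 + 40 = 80.
Hence |(5w^2 - 5w - 9) − 271| ≤ 80|w + 7| < ε provided |w + 7| < ε/80.
Take δ = min(1, ε/80). Then 0 < |w + 7| < δ gives both |w + 7| < 1 and |w + 7| < ε/80, so |(5w^2 - 5w - 9) − 271| < ε.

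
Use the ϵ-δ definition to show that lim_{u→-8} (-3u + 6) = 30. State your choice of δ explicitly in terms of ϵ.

δ = ϵ/3

Let ϵ > 0. We need δ > 0 so that 0 < |u + 8| < δ implies |(-3u + 6) − 30| < ϵ.
|(-3u + 6) − 30| = |-3u - 24| = 3|u + 8|.
Thus it suffices that |u + 8| < ϵ/3.
Choosing δ = ϵ/3 gives |(-3u + 6) − 30| = 3|u + 8| < ϵ whenever |u + 8| < δ.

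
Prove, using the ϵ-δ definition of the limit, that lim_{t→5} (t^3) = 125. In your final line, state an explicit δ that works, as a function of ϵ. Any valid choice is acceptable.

Let ϵ > 0 be given. We seek δ > 0 with 0 < |t − 5| < δ ⇒ |t^3 − 125| < ϵ.
Factor: t^3 − 125 = (t − 5)(t^2 + 5t + 25), so |t^3 − 125| = |t − 5|·|t^2 + 5t + 25|.
Restrict δ ≤ 1. Then |t − 5| < 1 gives |t| < 6, so by the triangle inequality |t^2 + 5t + 25| ≤ 6^2 + 5·6 + 25 = 91.
Hence |t^3 − 125| ≤ 91|t − 5|, which is < ϵ once |t − 5| < ϵ/91.
Take δ = min(1, ϵ/91). If 0 < |t − 5| < δ then both bounds hold and |t^3 − 125| ≤ 91|t − 5| < 91·(ϵ/91) = ϵ.

δ = min(1, ϵ/91)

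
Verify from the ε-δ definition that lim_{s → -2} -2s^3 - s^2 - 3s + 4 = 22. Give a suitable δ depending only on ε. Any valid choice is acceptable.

δ = min(1, ε/36)

Let ε > 0 be given. We want δ > 0 such that 0 < |s + 2| < δ implies |(-2s^3 - s^2 - 3s + 4) − 22| < ε.
(-2s^3 - s^2 - 3s + 4) − 22 = -2s^3 - s^2 - 3s - 18 = (s + 2)(-2s^2 + 3s - 9).
So |(-2s^3 - s^2 - 3s + 4) − 22| = |s + 2|·|-2s^2 + 3s - 9|.
Require δ ≤ 1. Then |s + 2| < 1 gives |s| < 3, and by the triangle inequality |-2s^2 + 3s - 9| ≤ 2·3^2 + 3·3 + 9 = 36.
Hence |(-2s^3 - s^2 - 3s + 4) − 22| ≤ 36|s + 2| < ε provided |s + 2| < ε/36.
Take δ = min(1, ε/36). Then 0 < |s + 2| < δ gives both |s + 2| < 1 and |s + 2| < ε/36, so |(-2s^3 - s^2 - 3s + 4) − 22| < ε.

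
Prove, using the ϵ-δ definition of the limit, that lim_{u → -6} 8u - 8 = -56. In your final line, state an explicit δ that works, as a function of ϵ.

Let ϵ > 0. We need δ > 0 so that 0 < |u + 6| < δ implies |(8u - 8) + 56| < ϵ.
|(8u - 8) + 56| = |8u + 48| = 8|u + 6|.
So 8|u + 6| < ϵ exactly when |u + 6| < ϵ/8.
Take δ = ϵ/8. If 0 < |u + 6| < δ then |(8u - 8) + 56| = 8|u + 6| < 8·(ϵ/8) = ϵ.

δ = ϵ/8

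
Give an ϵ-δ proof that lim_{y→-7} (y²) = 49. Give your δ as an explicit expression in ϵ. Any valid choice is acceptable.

δ = min(2, ϵ/16)

Suppose ϵ > 0. We seek δ > 0 with 0 < |y + 7| < δ ⇒ |y² − 49| < ϵ.
Factor: y² − 49 = (y + 7)(y - 7), so |y² − 49| = |y + 7|·|y - 7|.
Restrict δ ≤ 2. Then |y + 7| < 2 gives |y| < 9, so by the triangle inequality |y - 7| ≤ 9 + 7 = 16.
Hence |y² − 49| ≤ 16|y + 7|, which is < ϵ once |y + 7| < ϵ/16.
Take δ = min(2, ϵ/16). If 0 < |y + 7| < δ then both bounds hold and |y² − 49| ≤ 16|y + 7| < 16·(ϵ/16) = ϵ.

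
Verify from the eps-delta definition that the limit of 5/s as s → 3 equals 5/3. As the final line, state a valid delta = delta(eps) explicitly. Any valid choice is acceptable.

Let eps > 0 be given. We seek delta > 0 such that 0 < |s − 3| < delta implies |5/s − (5/3)| < eps.
|5/s − (5/3)| = 5·|3 − s|/(3·|s|) = 5|s − 3|/(3|s|).
Restrict delta ≤ 3/2. Then |s − 3| < 3/2 gives |s| > 3/2, so 3|s| > 9/2.
Then |5/s − (5/3)| < 5|s − 3|/(9/2), which is < eps when |s − 3| < (9/10)eps.
Take delta = min(3/2, (9/10)eps). Then 0 < |s − 3| < delta gives both |s − 3| < 3/2 and |s − 3| < (9/10)eps, so |5/s − (5/3)| < eps.

delta = min(3/2, (9/10)eps)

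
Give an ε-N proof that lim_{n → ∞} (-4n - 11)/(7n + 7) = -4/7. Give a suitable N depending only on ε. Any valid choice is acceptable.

Fix ε > 0. For n ≥ 1, |(-4n - 11)/(7n + 7) + 4/7| = |-49|/(7(7n + 7)) = 49/(7(7n + 7)).
Since 7n + 7 ≥ 7n for n ≥ 1, this is ≤ 49/(7·7n) = 1/n.
So |(-4n - 11)/(7n + 7) + 4/7| < ε whenever n > 1/ε.
Take N = 1/ε. If n > N then |(-4n - 11)/(7n + 7) + 4/7| ≤ 1/n < ε.

N = 1/ε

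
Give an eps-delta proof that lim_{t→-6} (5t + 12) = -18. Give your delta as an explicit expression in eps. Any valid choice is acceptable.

Let eps > 0 be given. We need delta > 0 so that 0 < |t + 6| < delta implies |(5t + 12) + 18| < eps.
Since (5t + 12) + 18 = 5(t + 6), we have |(5t + 12) + 18| = 5|t + 6|.
So 5|t + 6| < eps exactly when |t + 6| < eps/5.
Choosing delta = eps/5 gives |(5t + 12) + 18| = 5|t + 6| < eps whenever |t + 6| < delta.

delta = eps/5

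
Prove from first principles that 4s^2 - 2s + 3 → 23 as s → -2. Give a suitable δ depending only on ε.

δ = min(2, ε/26)

Let ε > 0 be given. We want δ > 0 such that 0 < |s + 2| < δ implies |(4s^2 - 2s + 3) − 23| < ε.
(4s^2 - 2s + 3) − 23 = 4s^2 - 2s - 20 = (s + 2)(4s - 10).
So |(4s^2 - 2s + 3) − 23| = |s + 2|·|4s - 10|.
Assume first that |s + 2| < 2, so |s| < 4. Then |4s - 10| ≤ 4·4 + 10 = 26.
Hence |(4s^2 - 2s + 3) − 23| ≤ 26|s + 2| < ε provided |s + 2| < ε/26.
Take δ = min(2, ε/26). Then 0 < |s + 2| < δ gives both |s + 2| < 2 and |s + 2| < ε/26, so |(4s^2 - 2s + 3) − 23| < ε.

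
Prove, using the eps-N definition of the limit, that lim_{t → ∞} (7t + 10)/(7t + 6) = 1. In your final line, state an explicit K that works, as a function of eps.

Let eps > 0 be given. We seek K > 0 such that t > K implies |(7t + 10)/(7t + 6) − 1| < eps.
(7t + 10)/(7t + 6) − 1 = (7(7t + 10) − 7(7t + 6)) / (7(7t + 6)) = 28/(7(7t + 6)).
For t > 0 we have 7t + 6 > 7t, so |(7t + 10)/(7t + 6) − 1| = 28/(7(7t + 6)) < 28/(7·7t) = (4/7)/t.
Thus |(7t + 10)/(7t + 6) − 1| < eps whenever t > (4/7)/eps.
Take K = (4/7)/eps. If t > K then |(7t + 10)/(7t + 6) − 1| < (4/7)/t < eps.

K = (4/7)/eps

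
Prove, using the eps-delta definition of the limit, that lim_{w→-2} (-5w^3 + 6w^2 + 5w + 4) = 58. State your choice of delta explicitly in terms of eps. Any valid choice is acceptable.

delta = min(2, eps/171)

Suppose eps > 0. We want delta > 0 such that 0 < |w + 2| < delta implies |(-5w^3 + 6w^2 + 5w + 4) − 58| < eps.
(-5w^3 + 6w^2 + 5w + 4) − 58 = -5w^3 + 6w^2 + 5w - 54 = (w + 2)(-5w^2 + 16w - 27).
So |(-5w^3 + 6w^2 + 5w + 4) − 58| = |w + 2|·|-5w^2 + 16w - 27|.
Require delta ≤ 2. Then |w + 2| < 2 gives |w| < 4, and by the triangle inequality |-5w^2 + 16w - 27| ≤ 5·4^2 + 16·4 + 27 = 171.
Hence |(-5w^3 + 6w^2 + 5w + 4) − 58| ≤ 171|w + 2| < eps provided |w + 2| < eps/171.
Choosing delta = min(2, eps/171) ensures both conditions, hence |(-5w^3 + 6w^2 + 5w + 4) − 58| < eps.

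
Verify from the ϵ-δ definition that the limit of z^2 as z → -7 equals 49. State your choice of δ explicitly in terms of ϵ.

δ = min(2, ϵ/16)

Suppose ϵ > 0. We seek δ > 0 with 0 < |z + 7| < δ ⇒ |z^2 − 49| < ϵ.
Factor: z^2 − 49 = (z + 7)(z - 7), so |z^2 − 49| = |z + 7|·|z - 7|.
Restrict δ ≤ 2. Then |z + 7| < 2 gives |z| < 9, so by the triangle inequality |z - 7| ≤ 9 + 7 = 16.
Hence |z^2 − 49| ≤ 16|z + 7|, which is < ϵ once |z + 7| < ϵ/16.
Take δ = min(2, ϵ/16). If 0 < |z + 7| < δ then both bounds hold and |z^2 − 49| ≤ 16|z + 7| < 16·(ϵ/16) = ϵ.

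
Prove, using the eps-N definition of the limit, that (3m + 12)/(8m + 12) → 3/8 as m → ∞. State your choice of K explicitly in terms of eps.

K = (15/16)/eps

Fix eps > 0. For m ≥ 1, |(3m + 12)/(8m + 12) − (3/8)| = |60|/(8(8m + 12)) = 60/(8(8m + 12)).
Since 8m + 12 ≥ 8m for m ≥ 1, this is ≤ 60/(8·8m) = (15/16)/m.
So |(3m + 12)/(8m + 12) − (3/8)| < eps whenever m > (15/16)/eps.
Take K = (15/16)/eps. If m > K then |(3m + 12)/(8m + 12) − (3/8)| ≤ (15/16)/m < eps.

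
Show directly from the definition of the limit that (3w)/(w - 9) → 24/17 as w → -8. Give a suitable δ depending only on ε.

Let ε > 0. We want δ > 0 with 0 < |w + 8| < δ ⇒ |(3w)/(w - 9) − (24/17)| < ε.
Combining over a common denominator, (3w)/(w - 9) − (24/17) = [(3w)·(-17) − (-24)·(w - 9)] / [(-17)·(w - 9)] = -27(w + 8) / ((-17)(w - 9)).
So |(3w)/(w - 9) − (24/17)| = 27|w + 8| / (17·|w − 9|).
Restrict δ ≤ 17/2. Then |w + 8| < 17/2 gives |w − 9| = |(w + 8) + (-17)| ≥ 17 − 17/2 = 17/2.
Hence |(3w)/(w - 9) − (24/17)| < 27|w + 8|/(17·(17/2)) = (54/289)|w + 8|, which is < ε once |w + 8| < (289/54)ε.
Take δ = min(17/2, (289/54)ε). Then 0 < |w + 8| < δ forces both bounds, so |(3w)/(w - 9) − (24/17)| < ε.

δ = min(17/2, (289/54)ε)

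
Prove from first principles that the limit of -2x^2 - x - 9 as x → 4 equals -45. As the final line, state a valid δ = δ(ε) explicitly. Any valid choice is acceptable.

Suppose ε > 0. We want δ > 0 such that 0 < |x − 4| < δ implies |(-2x^2 - x - 9) + 45| < ε.
(-2x^2 - x - 9) + 45 = -2x^2 - x + 36 = (x − 4)(-2x - 9).
So |(-2x^2 - x - 9) + 45| = |x − 4|·|-2x - 9|.
Assume first that |x − 4| < 2, so |x| < 6. Then |-2x - 9| ≤ 2·6 + 9 = 21.
Hence |(-2x^2 - x - 9) + 45| ≤ 21|x − 4| < ε provided |x − 4| < ε/21.
Take δ = min(2, ε/21). Then 0 < |x − 4| < δ gives both |x − 4| < 2 and |x − 4| < ε/21, so |(-2x^2 - x - 9) + 45| < ε.

δ = min(2, ε/21)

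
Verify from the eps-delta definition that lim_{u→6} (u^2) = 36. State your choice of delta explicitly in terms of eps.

Let eps > 0 be given. We seek delta > 0 with 0 < |u − 6| < delta ⇒ |u^2 − 36| < eps.
Factor: u^2 − 36 = (u − 6)(u + 6), so |u^2 − 36| = |u − 6|·|u + 6|.
Impose delta ≤ 2 so that |u| < 8; then |u + 6| ≤ 14.
Hence |u^2 − 36| ≤ 14|u − 6|, which is < eps once |u − 6| < eps/14.
Take delta = min(2, eps/14). If 0 < |u − 6| < delta then both bounds hold and |u^2 − 36| ≤ 14|u − 6| < 14·(eps/14) = eps.

delta = min(2, eps/14)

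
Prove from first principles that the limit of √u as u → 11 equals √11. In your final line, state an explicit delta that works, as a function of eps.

Let eps > 0 be given. We want delta > 0 such that 0 < |u − 11| < delta implies |√u − √11| < eps.
Multiplying by the conjugate, |√u − √11| = |u − 11|/(√u + √11).
Restrict delta ≤ 11 so that |u − 11| < 11 forces u > 0, and then √u + √11 > √11.
Hence |√u − √11| < |u − 11|/√11, which is < eps once |u − 11| < √11·eps.
Take delta = min(11, √11·eps). If 0 < |u − 11| < delta then u > 0 and |√u − √11| < |u − 11|/√11 < eps.

delta = min(11, √11·eps)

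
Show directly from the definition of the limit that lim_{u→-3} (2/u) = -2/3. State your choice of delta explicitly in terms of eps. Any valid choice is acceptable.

delta = min(3/2, (9/4)eps)

Let eps > 0. We seek delta > 0 such that 0 < |u + 3| < delta implies |2/u + 2/3| < eps.
|2/u + 2/3| = 2·|-3 − u|/(3·|u|) = 2|u + 3|/(3|u|).
Restrict delta ≤ 3/2. Then |u + 3| < 3/2 gives |u| > 3/2, so 3|u| > 9/2.
Then |2/u + 2/3| < 2|u + 3|/(9/2), which is < eps when |u + 3| < (9/4)eps.
Take delta = min(3/2, (9/4)eps). Then 0 < |u + 3| < delta gives both |u + 3| < 3/2 and |u + 3| < (9/4)eps, so |2/u + 2/3| < eps.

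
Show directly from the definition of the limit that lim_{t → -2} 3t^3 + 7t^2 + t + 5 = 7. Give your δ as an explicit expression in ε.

Fix ε > 0. We want δ > 0 such that 0 < |t + 2| < δ implies |(3t^3 + 7t^2 + t + 5) − 7| < ε.
(3t^3 + 7t^2 + t + 5) − 7 = 3t^3 + 7t^2 + t - 2 = (t + 2)(3t^2 + t - 1).
So |(3t^3 + 7t^2 + t + 5) − 7| = |t + 2|·|3t^2 + t - 1|.
Assume first that |t + 2| < 1, so |t| < 3. Then |3t^2 + t - 1| ≤ 3·3^2 + 3 + 1 = 31.
Hence |(3t^3 + 7t^2 + t + 5) − 7| ≤ 31|t + 2| < ε provided |t + 2| < ε/31.
Take δ = min(1, ε/31). Then 0 < |t + 2| < δ gives both |t + 2| < 1 and |t + 2| < ε/31, so |(3t^3 + 7t^2 + t + 5) − 7| < ε.

δ = min(1, ε/31)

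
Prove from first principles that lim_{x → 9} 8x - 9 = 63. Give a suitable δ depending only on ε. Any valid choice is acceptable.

Fix ε > 0. We need δ > 0 so that 0 < |x − 9| < δ implies |(8x - 9) − 63| < ε.
|(8x - 9) − 63| = |8x - 72| = 8|x − 9|.
So 8|x − 9| < ε exactly when |x − 9| < ε/8.
Take δ = ε/8. If 0 < |x − 9| < δ then |(8x - 9) − 63| = 8|x − 9| < 8·(ε/8) = ε.

δ = ε/8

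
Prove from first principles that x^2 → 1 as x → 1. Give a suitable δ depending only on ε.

Let ε > 0. We seek δ > 0 with 0 < |x − 1| < δ ⇒ |x^2 − 1| < ε.
Factor: x^2 − 1 = (x − 1)(x + 1), so |x^2 − 1| = |x − 1|·|x + 1|.
Restrict δ ≤ 1. Then |x − 1| < 1 gives |x| < 2, so by the triangle inequality |x + 1| ≤ 2 + 1 = 3.
Hence |x^2 − 1| ≤ 3|x − 1|, which is < ε once |x − 1| < ε/3.
Take δ = min(1, ε/3). If 0 < |x − 1| < δ then both bounds hold and |x^2 − 1| ≤ 3|x − 1| < 3·(ε/3) = ε.

δ = min(1, ε/3)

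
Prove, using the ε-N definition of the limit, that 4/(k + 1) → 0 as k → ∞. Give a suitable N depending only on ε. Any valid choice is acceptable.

Suppose ε > 0. For k ≥ 1, |4/(k + 1) − 0| = 4/(k + 1) ≤ 4/k.
We need 4/k < ε, i.e. k > 4/ε.
Take N = 4/ε. If k > N then |4/(k + 1)| ≤ 4/k < ε.

N = 4/ε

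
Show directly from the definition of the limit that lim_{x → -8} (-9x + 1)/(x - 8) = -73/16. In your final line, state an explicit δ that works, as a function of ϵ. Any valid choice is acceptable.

δ = min(8, (128/71)ϵ)

Suppose ϵ > 0. We want δ > 0 with 0 < |x + 8| < δ ⇒ |(-9x + 1)/(x - 8) + 73/16| < ϵ.
Combining over a common denominator, (-9x + 1)/(x - 8) + 73/16 = [(-9x + 1)·(-16) − 73·(x - 8)] / [(-16)·(x - 8)] = 71(x + 8) / ((-16)(x - 8)).
So |(-9x + 1)/(x - 8) + 73/16| = 71|x + 8| / (16·|x − 8|).
Require δ ≤ 8, so |x − 8| ≥ |-16| − |x + 8| > 16 − 8 = 8.
Hence |(-9x + 1)/(x - 8) + 73/16| < 71|x + 8|/(16·8) = (71/128)|x + 8|, which is < ϵ once |x + 8| < (128/71)ϵ.
Take δ = min(8, (128/71)ϵ). Then 0 < |x + 8| < δ forces both bounds, so |(-9x + 1)/(x - 8) + 73/16| < ϵ.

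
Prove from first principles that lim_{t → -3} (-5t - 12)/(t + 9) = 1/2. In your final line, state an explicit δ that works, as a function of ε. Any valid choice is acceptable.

δ = min(3, (6/11)ε)

Fix ε > 0. We want δ > 0 with 0 < |t + 3| < δ ⇒ |(-5t - 12)/(t + 9) − (1/2)| < ε.
Combining over a common denominator, (-5t - 12)/(t + 9) − (1/2) = [(-5t - 12)·6 − 3·(t + 9)] / [6·(t + 9)] = -33(t + 3) / (6(t + 9)).
So |(-5t - 12)/(t + 9) − (1/2)| = 33|t + 3| / (6·|t + 9|).
Require δ ≤ 3, so |t + 9| ≥ |6| − |t + 3| > 6 − 3 = 3.
Hence |(-5t - 12)/(t + 9) − (1/2)| < 33|t + 3|/(6·3) = (11/6)|t + 3|, which is < ε once |t + 3| < (6/11)ε.
Take δ = min(3, (6/11)ε). Then 0 < |t + 3| < δ forces both bounds, so |(-5t - 12)/(t + 9) − (1/2)| < ε.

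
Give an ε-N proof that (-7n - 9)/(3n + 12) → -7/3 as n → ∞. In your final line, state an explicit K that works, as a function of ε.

Let ε > 0. For n ≥ 1, |(-7n - 9)/(3n + 12) + 7/3| = |57|/(3(3n + 12)) = 57/(3(3n + 12)).
Since 3n + 12 ≥ 3n for n ≥ 1, this is ≤ 57/(3·3n) = (19/3)/n.
So |(-7n - 9)/(3n + 12) + 7/3| < ε whenever n > (19/3)/ε.
Take K = (19/3)/ε. If n > K then |(-7n - 9)/(3n + 12) + 7/3| ≤ (19/3)/n < ε.

K = (19/3)/ε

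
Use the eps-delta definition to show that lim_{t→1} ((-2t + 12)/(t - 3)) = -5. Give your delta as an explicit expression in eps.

delta = min(1, (1/3)eps)

Let eps > 0. We want delta > 0 with 0 < |t − 1| < delta ⇒ |(-2t + 12)/(t - 3) + 5| < eps.
Combining over a common denominator, (-2t + 12)/(t - 3) + 5 = [(-2t + 12)·(-2) − 10·(t - 3)] / [(-2)·(t - 3)] = -6(t − 1) / ((-2)(t - 3)).
So |(-2t + 12)/(t - 3) + 5| = 6|t − 1| / (2·|t − 3|).
Require delta ≤ 1, so |t − 3| ≥ |-2| − |t − 1| > 2 − 1 = 1.
Hence |(-2t + 12)/(t - 3) + 5| < 6|t − 1|/(2·1) = 3|t − 1|, which is < eps once |t − 1| < (1/3)eps.
Take delta = min(1, (1/3)eps). Then 0 < |t − 1| < delta forces both bounds, so |(-2t + 12)/(t - 3) + 5| < eps.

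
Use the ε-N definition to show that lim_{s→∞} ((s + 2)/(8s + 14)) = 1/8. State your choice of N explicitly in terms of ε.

Fix ε > 0. We seek N > 0 such that s > N implies |(s + 2)/(8s + 14) − (1/8)| < ε.
(s + 2)/(8s + 14) − (1/8) = (8(s + 2) − (8s + 14)) / (8(8s + 14)) = 2/(8(8s + 14)).
For s > 0 we have 8s + 14 > 8s, so |(s + 2)/(8s + 14) − (1/8)| = 2/(8(8s + 14)) < 2/(8·8s) = (1/32)/s.
Thus |(s + 2)/(8s + 14) − (1/8)| < ε whenever s > (1/32)/ε.
Take N = (1/32)/ε. If s > N then |(s + 2)/(8s + 14) − (1/8)| < (1/32)/s < ε.

N = (1/32)/ε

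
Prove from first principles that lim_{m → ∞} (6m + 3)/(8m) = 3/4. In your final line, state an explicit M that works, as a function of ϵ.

Suppose ϵ > 0. For m ≥ 1, |(6m + 3)/(8m) − (3/4)| = |24|/(8(8m)) = 24/(8(8m)).
Since 8m ≥ 8m for m ≥ 1, this is ≤ 24/(8·8m) = (3/8)/m.
So |(6m + 3)/(8m) − (3/4)| < ϵ whenever m > (3/8)/ϵ.
Take M = (3/8)/ϵ. If m > M then |(6m + 3)/(8m) − (3/4)| ≤ (3/8)/m < ϵ.

M = (3/8)/ϵ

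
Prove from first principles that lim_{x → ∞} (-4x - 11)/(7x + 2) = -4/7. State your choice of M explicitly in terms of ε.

M = (69/49)/ε

Suppose ε > 0. We seek M > 0 such that x > M implies |(-4x - 11)/(7x + 2) + 4/7| < ε.
(-4x - 11)/(7x + 2) + 4/7 = (7(-4x - 11) − (-4)(7x + 2)) / (7(7x + 2)) = -69/(7(7x + 2)).
For x > 0 we have 7x + 2 > 7x, so |(-4x - 11)/(7x + 2) + 4/7| = 69/(7(7x + 2)) < 69/(7·7x) = (69/49)/x.
Thus |(-4x - 11)/(7x + 2) + 4/7| < ε whenever x > (69/49)/ε.
Take M = (69/49)/ε. If x > M then |(-4x - 11)/(7x + 2) + 4/7| < (69/49)/x < ε.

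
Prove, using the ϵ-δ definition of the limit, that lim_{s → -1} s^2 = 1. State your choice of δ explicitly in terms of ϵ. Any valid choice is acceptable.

Let ϵ > 0 be given. We seek δ > 0 with 0 < |s + 1| < δ ⇒ |s^2 − 1| < ϵ.
Factor: s^2 − 1 = (s + 1)(s - 1), so |s^2 − 1| = |s + 1|·|s - 1|.
Impose δ ≤ 1 so that |s| < 2; then |s - 1| ≤ 3.
Hence |s^2 − 1| ≤ 3|s + 1|, which is < ϵ once |s + 1| < ϵ/3.
Take δ = min(1, ϵ/3). If 0 < |s + 1| < δ then both bounds hold and |s^2 − 1| ≤ 3|s + 1| < 3·(ϵ/3) = ϵ.

δ = min(1, ϵ/3)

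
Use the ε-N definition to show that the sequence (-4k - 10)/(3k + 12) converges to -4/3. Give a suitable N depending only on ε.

N = 2/ε

Let ε > 0. For k ≥ 1, |(-4k - 10)/(3k + 12) + 4/3| = |18|/(3(3k + 12)) = 18/(3(3k + 12)).
Since 3k + 12 ≥ 3k for k ≥ 1, this is ≤ 18/(3·3k) = 2/k.
So |(-4k - 10)/(3k + 12) + 4/3| < ε whenever k > 2/ε.
Take N = 2/ε. If k > N then |(-4k - 10)/(3k + 12) + 4/3| ≤ 2/k < ε.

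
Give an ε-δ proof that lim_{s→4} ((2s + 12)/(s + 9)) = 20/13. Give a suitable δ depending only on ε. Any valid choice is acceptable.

δ = min(13/2, (169/12)ε)

Let ε > 0 be given. We want δ > 0 with 0 < |s − 4| < δ ⇒ |(2s + 12)/(s + 9) − (20/13)| < ε.
Combining over a common denominator, (2s + 12)/(s + 9) − (20/13) = [(2s + 12)·13 − 20·(s + 9)] / [13·(s + 9)] = 6(s − 4) / (13(s + 9)).
So |(2s + 12)/(s + 9) − (20/13)| = 6|s − 4| / (13·|s + 9|).
Restrict δ ≤ 13/2. Then |s − 4| < 13/2 gives |s + 9| = |(s − 4) + 13| ≥ 13 − 13/2 = 13/2.
Hence |(2s + 12)/(s + 9) − (20/13)| < 6|s − 4|/(13·(13/2)) = (12/169)|s − 4|, which is < ε once |s − 4| < (169/12)ε.
Take δ = min(13/2, (169/12)ε). Then 0 < |s − 4| < δ forces both bounds, so |(2s + 12)/(s + 9) − (20/13)| < ε.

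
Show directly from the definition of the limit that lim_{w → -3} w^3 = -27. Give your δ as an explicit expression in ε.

Let ε > 0. We seek δ > 0 with 0 < |w + 3| < δ ⇒ |w^3 + 27| < ε.
Factor: w^3 + 27 = (w + 3)(w^2 - 3w + 9), so |w^3 + 27| = |w + 3|·|w^2 - 3w + 9|.
Restrict δ ≤ 2. Then |w + 3| < 2 gives |w| < 5, so by the triangle inequality |w^2 - 3w + 9| ≤ 5^2 + 3·5 + 9 = 49.
Hence |w^3 + 27| ≤ 49|w + 3|, which is < ε once |w + 3| < ε/49.
Take δ = min(2, ε/49). If 0 < |w + 3| < δ then both bounds hold and |w^3 + 27| ≤ 49|w + 3| < 49·(ε/49) = ε.

δ = min(2, ε/49)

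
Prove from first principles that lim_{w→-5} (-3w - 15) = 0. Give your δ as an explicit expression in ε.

Let ε > 0. We need δ > 0 so that 0 < |w + 5| < δ implies |(-3w - 15)| < ε.
Since (-3w - 15) = -3(w + 5), we have |(-3w - 15)| = 3|w + 5|.
So 3|w + 5| < ε exactly when |w + 5| < ε/3.
Take δ = ε/3. If 0 < |w + 5| < δ then |(-3w - 15)| = 3|w + 5| < 3·(ε/3) = ε.

δ = ε/3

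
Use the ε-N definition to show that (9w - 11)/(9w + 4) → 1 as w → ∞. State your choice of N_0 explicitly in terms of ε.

Let ε > 0. We seek N_0 > 0 such that w > N_0 implies |(9w - 11)/(9w + 4) − 1| < ε.
(9w - 11)/(9w + 4) − 1 = (9(9w - 11) − 9(9w + 4)) / (9(9w + 4)) = -135/(9(9w + 4)).
For w > 0 we have 9w + 4 > 9w, so |(9w - 11)/(9w + 4) − 1| = 135/(9(9w + 4)) < 135/(9·9w) = (5/3)/w.
Thus |(9w - 11)/(9w + 4) − 1| < ε whenever w > (5/3)/ε.
Take N_0 = (5/3)/ε. If w > N_0 then |(9w - 11)/(9w + 4) − 1| < (5/3)/w < ε.

N_0 = (5/3)/ε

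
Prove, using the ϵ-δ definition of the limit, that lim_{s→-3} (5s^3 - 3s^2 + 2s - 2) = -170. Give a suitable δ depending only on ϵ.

δ = min(2, ϵ/271)

Suppose ϵ > 0. We want δ > 0 such that 0 < |s + 3| < δ implies |(5s^3 - 3s^2 + 2s - 2) + 170| < ϵ.
(5s^3 - 3s^2 + 2s - 2) + 170 = 5s^3 - 3s^2 + 2s + 168 = (s + 3)(5s^2 - 18s + 56).
So |(5s^3 - 3s^2 + 2s - 2) + 170| = |s + 3|·|5s^2 - 18s + 56|.
Require δ ≤ 2. Then |s + 3| < 2 gives |s| < 5, and by the triangle inequality |5s^2 - 18s + 56| ≤ 5·5^2 + 18·5 + 56 = 271.
Hence |(5s^3 - 3s^2 + 2s - 2) + 170| ≤ 271|s + 3| < ϵ provided |s + 3| < ϵ/271.
Choosing δ = min(2, ϵ/271) ensures both conditions, hence |(5s^3 - 3s^2 + 2s - 2) + 170| < ϵ.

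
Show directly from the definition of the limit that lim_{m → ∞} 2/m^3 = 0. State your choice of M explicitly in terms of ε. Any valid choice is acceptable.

Let ε > 0. For m ≥ 1, |2/m^3 − 0| = 2/m^3.
2/m^3 < ε ⇔ m^3 > 2/ε ⇔ m > (2/ε)^{1/3}.
Take M = (2/ε)^{1/3}. Then m > M implies 2/m^3 < ε.

M = (2/ε)^{1/3}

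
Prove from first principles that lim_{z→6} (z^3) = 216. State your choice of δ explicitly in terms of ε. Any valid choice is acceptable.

δ = min(1, ε/127)

Let ε > 0. We seek δ > 0 with 0 < |z − 6| < δ ⇒ |z^3 − 216| < ε.
Factor: z^3 − 216 = (z − 6)(z^2 + 6z + 36), so |z^3 − 216| = |z − 6|·|z^2 + 6z + 36|.
Impose δ ≤ 1 so that |z| < 7; then |z^2 + 6z + 36| ≤ 127.
Hence |z^3 − 216| ≤ 127|z − 6|, which is < ε once |z − 6| < ε/127.
Take δ = min(1, ε/127). If 0 < |z − 6| < δ then both bounds hold and |z^3 − 216| ≤ 127|z − 6| < 127·(ε/127) = ε.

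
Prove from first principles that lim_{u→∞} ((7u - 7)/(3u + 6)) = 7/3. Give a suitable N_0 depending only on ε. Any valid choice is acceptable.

N_0 = 7/ε

Fix ε > 0. We seek N_0 > 0 such that u > N_0 implies |(7u - 7)/(3u + 6) − (7/3)| < ε.
(7u - 7)/(3u + 6) − (7/3) = (3(7u - 7) − 7(3u + 6)) / (3(3u + 6)) = -63/(3(3u + 6)).
For u > 0 we have 3u + 6 > 3u, so |(7u - 7)/(3u + 6) − (7/3)| = 63/(3(3u + 6)) < 63/(3·3u) = 7/u.
Thus |(7u - 7)/(3u + 6) − (7/3)| < ε whenever u > 7/ε.
Take N_0 = 7/ε. If u > N_0 then |(7u - 7)/(3u + 6) − (7/3)| < 7/u < ε.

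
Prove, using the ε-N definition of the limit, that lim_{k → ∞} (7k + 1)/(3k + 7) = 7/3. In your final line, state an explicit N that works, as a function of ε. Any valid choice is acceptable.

Fix ε > 0. For k ≥ 1, |(7k + 1)/(3k + 7) − (7/3)| = |-46|/(3(3k + 7)) = 46/(3(3k + 7)).
Since 3k + 7 ≥ 3k for k ≥ 1, this is ≤ 46/(3·3k) = (46/9)/k.
So |(7k + 1)/(3k + 7) − (7/3)| < ε whenever k > (46/9)/ε.
Take N = (46/9)/ε. If k > N then |(7k + 1)/(3k + 7) − (7/3)| ≤ (46/9)/k < ε.

N = (46/9)/ε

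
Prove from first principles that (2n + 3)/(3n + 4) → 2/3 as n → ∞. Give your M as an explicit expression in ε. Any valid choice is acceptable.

Suppose ε > 0. For n ≥ 1, |(2n + 3)/(3n + 4) − (2/3)| = |1|/(3(3n + 4)) = 1/(3(3n + 4)).
Since 3n + 4 ≥ 3n for n ≥ 1, this is ≤ 1/(3·3n) = (1/9)/n.
So |(2n + 3)/(3n + 4) − (2/3)| < ε whenever n > (1/9)/ε.
Take M = (1/9)/ε. If n > M then |(2n + 3)/(3n + 4) − (2/3)| ≤ (1/9)/n < ε.

M = (1/9)/ε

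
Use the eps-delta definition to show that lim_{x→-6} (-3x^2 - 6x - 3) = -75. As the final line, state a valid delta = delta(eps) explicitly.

Suppose eps > 0. We want delta > 0 such that 0 < |x + 6| < delta implies |(-3x^2 - 6x - 3) + 75| < eps.
(-3x^2 - 6x - 3) + 75 = -3x^2 - 6x + 72 = (x + 6)(-3x + 12).
So |(-3x^2 - 6x - 3) + 75| = |x + 6|·|-3x + 12|.
Require delta ≤ 1. Then |x + 6| < 1 gives |x| < 7, and by the triangle inequality |-3x + 12| ≤ 3·7 + 12 = 33.
Hence |(-3x^2 - 6x - 3) + 75| ≤ 33|x + 6| < eps provided |x + 6| < eps/33.
Take delta = min(1, eps/33). Then 0 < |x + 6| < delta gives both |x + 6| < 1 and |x + 6| < eps/33, so |(-3x^2 - 6x - 3) + 75| < eps.

delta = min(1, eps/33)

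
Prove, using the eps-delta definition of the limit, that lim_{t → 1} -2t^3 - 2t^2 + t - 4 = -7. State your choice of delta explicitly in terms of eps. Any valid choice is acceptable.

delta = min(2, eps/33)

Suppose eps > 0. We want delta > 0 such that 0 < |t − 1| < delta implies |(-2t^3 - 2t^2 + t - 4) + 7| < eps.
(-2t^3 - 2t^2 + t - 4) + 7 = -2t^3 - 2t^2 + t + 3 = (t − 1)(-2t^2 - 4t - 3).
So |(-2t^3 - 2t^2 + t - 4) + 7| = |t − 1|·|-2t^2 - 4t - 3|.
Assume first that |t − 1| < 2, so |t| < 3. Then |-2t^2 - 4t - 3| ≤ 2·3^2 + 4·3 + 3 = 33.
Hence |(-2t^3 - 2t^2 + t - 4) + 7| ≤ 33|t − 1| < eps provided |t − 1| < eps/33.
Take delta = min(2, eps/33). Then 0 < |t − 1| < delta gives both |t − 1| < 2 and |t − 1| < eps/33, so |(-2t^3 - 2t^2 + t - 4) + 7| < eps.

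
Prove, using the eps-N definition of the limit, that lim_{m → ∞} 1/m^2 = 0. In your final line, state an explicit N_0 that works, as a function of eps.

Let eps > 0. For m ≥ 1, |1/m^2 − 0| = 1/m^2.
1/m^2 < eps ⇔ m^2 > 1/eps ⇔ m > (1/eps)^{1/2}.
Take N_0 = (1/eps)^{1/2}. Then m > N_0 implies 1/m^2 < eps.

N_0 = (1/eps)^{1/2}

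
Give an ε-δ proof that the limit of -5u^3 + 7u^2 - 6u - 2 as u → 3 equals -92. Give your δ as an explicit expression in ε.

δ = min(1, ε/142)

Let ε > 0. We want δ > 0 such that 0 < |u − 3| < δ implies |(-5u^3 + 7u^2 - 6u - 2) + 92| < ε.
(-5u^3 + 7u^2 - 6u - 2) + 92 = -5u^3 + 7u^2 - 6u + 90 = (u − 3)(-5u^2 - 8u - 30).
So |(-5u^3 + 7u^2 - 6u - 2) + 92| = |u − 3|·|-5u^2 - 8u - 30|.
Require δ ≤ 1. Then |u − 3| < 1 gives |u| < 4, and by the triangle inequality |-5u^2 - 8u - 30| ≤ 5·4^2 + 8·4 + 30 = 142.
Hence |(-5u^3 + 7u^2 - 6u - 2) + 92| ≤ 142|u − 3| < ε provided |u − 3| < ε/142.
Take δ = min(1, ε/142). Then 0 < |u − 3| < δ gives both |u − 3| < 1 and |u − 3| < ε/142, so |(-5u^3 + 7u^2 - 6u - 2) + 92| < ε.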